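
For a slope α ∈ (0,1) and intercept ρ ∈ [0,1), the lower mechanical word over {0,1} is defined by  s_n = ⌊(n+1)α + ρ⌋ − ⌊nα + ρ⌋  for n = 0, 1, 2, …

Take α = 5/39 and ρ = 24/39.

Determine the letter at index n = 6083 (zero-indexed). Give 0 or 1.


0

(n+1)α + ρ = (6084·5 + 24) / 39 = 30444/39
nα + ρ     = (6083·5 + 24) / 39 = 30439/39
⌊30444/39⌋ = 780,  ⌊30439/39⌋ = 780
s_{6083} = 780 − 780 = 0


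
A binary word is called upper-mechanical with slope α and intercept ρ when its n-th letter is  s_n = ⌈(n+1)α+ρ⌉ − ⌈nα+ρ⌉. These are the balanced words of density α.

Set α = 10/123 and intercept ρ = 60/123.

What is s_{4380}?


(n+1)α + ρ = (4381·10 + 60) / 123 = 43870/123
nα + ρ     = (4380·10 + 60) / 123 = 43860/123
⌈43870/123⌉ = 357,  ⌈43860/123⌉ = 357
s_{4380} = 357 − 357 = 0

0


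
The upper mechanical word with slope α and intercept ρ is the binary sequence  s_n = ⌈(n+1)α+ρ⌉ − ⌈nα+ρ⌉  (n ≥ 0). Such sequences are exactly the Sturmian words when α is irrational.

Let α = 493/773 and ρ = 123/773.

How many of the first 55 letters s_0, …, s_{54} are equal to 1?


#1s = Σ_{n=0}^{54} s_n = Σ_{n=0}^{54} (⌈(n+1)α+ρ⌉ − ⌈nα+ρ⌉)
the sum telescopes: every ⌈nα+ρ⌉ with 0 < n < 55 appears once with + and once with −, leaving ⌈55α+ρ⌉ − ⌈0·α+ρ⌉
55α + ρ = (55·493 + 123) / 773 = 27238/773
ρ = 123/773
⌈27238/773⌉ = 36,  ⌈123/773⌉ = 1
#1s = 36 − 1 = 35

35


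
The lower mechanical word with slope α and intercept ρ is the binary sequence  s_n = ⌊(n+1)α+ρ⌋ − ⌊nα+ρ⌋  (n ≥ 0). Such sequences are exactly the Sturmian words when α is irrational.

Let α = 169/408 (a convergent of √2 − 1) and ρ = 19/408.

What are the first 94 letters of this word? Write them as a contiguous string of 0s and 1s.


0010100101010010100101001010100101001010100101001010100101001010010101001010010101001010010100

n=0: ⌊(1·169+19)/408⌋ − ⌊(0·169+19)/408⌋ = ⌊188/408⌋ − ⌊19/408⌋ = 0 − 0 = 0
n=1: ⌊(2·169+19)/408⌋ − ⌊(1·169+19)/408⌋ = ⌊357/408⌋ − ⌊188/408⌋ = 0 − 0 = 0
n=2: ⌊(3·169+19)/408⌋ − ⌊(2·169+19)/408⌋ = ⌊526/408⌋ − ⌊357/408⌋ = 1 − 0 = 1
n=3: ⌊(4·169+19)/408⌋ − ⌊(3·169+19)/408⌋ = ⌊695/408⌋ − ⌊526/408⌋ = 1 − 1 = 0
n=4: ⌊(5·169+19)/408⌋ − ⌊(4·169+19)/408⌋ = ⌊864/408⌋ − ⌊695/408⌋ = 2 − 1 = 1
n=5: ⌊(6·169+19)/408⌋ − ⌊(5·169+19)/408⌋ = ⌊1033/408⌋ − ⌊864/408⌋ = 2 − 2 = 0
n=6: ⌊(7·169+19)/408⌋ − ⌊(6·169+19)/408⌋ = ⌊1202/408⌋ − ⌊1033/408⌋ = 2 − 2 = 0
n=7: ⌊(8·169+19)/408⌋ − ⌊(7·169+19)/408⌋ = ⌊1371/408⌋ − ⌊1202/408⌋ = 3 − 2 = 1
n=8: ⌊(9·169+19)/408⌋ − ⌊(8·169+19)/408⌋ = ⌊1540/408⌋ − ⌊1371/408⌋ = 3 − 3 = 0
n=9: ⌊(10·169+19)/408⌋ − ⌊(9·169+19)/408⌋ = ⌊1709/408⌋ − ⌊1540/408⌋ = 4 − 3 = 1
n=10: ⌊(11·169+19)/408⌋ − ⌊(10·169+19)/408⌋ = ⌊1878/408⌋ − ⌊1709/408⌋ = 4 − 4 = 0
n=11: ⌊(12·169+19)/408⌋ − ⌊(11·169+19)/408⌋ = ⌊2047/408⌋ − ⌊1878/408⌋ = 5 − 4 = 1
n=12: ⌊(13·169+19)/408⌋ − ⌊(12·169+19)/408⌋ = ⌊2216/408⌋ − ⌊2047/408⌋ = 5 − 5 = 0
n=13: ⌊(14·169+19)/408⌋ − ⌊(13·169+19)/408⌋ = ⌊2385/408⌋ − ⌊2216/408⌋ = 5 − 5 = 0
n=14: ⌊(15·169+19)/408⌋ − ⌊(14·169+19)/408⌋ = ⌊2554/408⌋ − ⌊2385/408⌋ = 6 − 5 = 1
n=15: ⌊(16·169+19)/408⌋ − ⌊(15·169+19)/408⌋ = ⌊2723/408⌋ − ⌊2554/408⌋ = 6 − 6 = 0
n=16: ⌊(17·169+19)/408⌋ − ⌊(16·169+19)/408⌋ = ⌊2892/408⌋ − ⌊2723/408⌋ = 7 − 6 = 1
n=17: ⌊(18·169+19)/408⌋ − ⌊(17·169+19)/408⌋ = ⌊3061/408⌋ − ⌊2892/408⌋ = 7 − 7 = 0
n=18: ⌊(19·169+19)/408⌋ − ⌊(18·169+19)/408⌋ = ⌊3230/408⌋ − ⌊3061/408⌋ = 7 − 7 = 0
n=19: ⌊(20·169+19)/408⌋ − ⌊(19·169+19)/408⌋ = ⌊3399/408⌋ − ⌊3230/408⌋ = 8 − 7 = 1
n=20: ⌊(21·169+19)/408⌋ − ⌊(20·169+19)/408⌋ = ⌊3568/408⌋ − ⌊3399/408⌋ = 8 − 8 = 0
n=21: ⌊(22·169+19)/408⌋ − ⌊(21·169+19)/408⌋ = ⌊3737/408⌋ − ⌊3568/408⌋ = 9 − 8 = 1
n=22: ⌊(23·169+19)/408⌋ − ⌊(22·169+19)/408⌋ = ⌊3906/408⌋ − ⌊3737/408⌋ = 9 − 9 = 0
n=23: ⌊(24·169+19)/408⌋ − ⌊(23·169+19)/408⌋ = ⌊4075/408⌋ − ⌊3906/408⌋ = 9 − 9 = 0
n=24: ⌊(25·169+19)/408⌋ − ⌊(24·169+19)/408⌋ = ⌊4244/408⌋ − ⌊4075/408⌋ = 10 − 9 = 1
n=25: ⌊(26·169+19)/408⌋ − ⌊(25·169+19)/408⌋ = ⌊4413/408⌋ − ⌊4244/408⌋ = 10 − 10 = 0
n=26: ⌊(27·169+19)/408⌋ − ⌊(26·169+19)/408⌋ = ⌊4582/408⌋ − ⌊4413/408⌋ = 11 − 10 = 1
n=27: ⌊(28·169+19)/408⌋ − ⌊(27·169+19)/408⌋ = ⌊4751/408⌋ − ⌊4582/408⌋ = 11 − 11 = 0
n=28: ⌊(29·169+19)/408⌋ − ⌊(28·169+19)/408⌋ = ⌊4920/408⌋ − ⌊4751/408⌋ = 12 − 11 = 1
n=29: ⌊(30·169+19)/408⌋ − ⌊(29·169+19)/408⌋ = ⌊5089/408⌋ − ⌊4920/408⌋ = 12 − 12 = 0
n=30: ⌊(31·169+19)/408⌋ − ⌊(30·169+19)/408⌋ = ⌊5258/408⌋ − ⌊5089/408⌋ = 12 − 12 = 0
n=31: ⌊(32·169+19)/408⌋ − ⌊(31·169+19)/408⌋ = ⌊5427/408⌋ − ⌊5258/408⌋ = 13 − 12 = 1
n=32: ⌊(33·169+19)/408⌋ − ⌊(32·169+19)/408⌋ = ⌊5596/408⌋ − ⌊5427/408⌋ = 13 − 13 = 0
n=33: ⌊(34·169+19)/408⌋ − ⌊(33·169+19)/408⌋ = ⌊5765/408⌋ − ⌊5596/408⌋ = 14 − 13 = 1
n=34: ⌊(35·169+19)/408⌋ − ⌊(34·169+19)/408⌋ = ⌊5934/408⌋ − ⌊5765/408⌋ = 14 − 14 = 0
n=35: ⌊(36·169+19)/408⌋ − ⌊(35·169+19)/408⌋ = ⌊6103/408⌋ − ⌊5934/408⌋ = 14 − 14 = 0
n=36: ⌊(37·169+19)/408⌋ − ⌊(36·169+19)/408⌋ = ⌊6272/408⌋ − ⌊6103/408⌋ = 15 − 14 = 1
n=37: ⌊(38·169+19)/408⌋ − ⌊(37·169+19)/408⌋ = ⌊6441/408⌋ − ⌊6272/408⌋ = 15 − 15 = 0
n=38: ⌊(39·169+19)/408⌋ − ⌊(38·169+19)/408⌋ = ⌊6610/408⌋ − ⌊6441/408⌋ = 16 − 15 = 1
n=39: ⌊(40·169+19)/408⌋ − ⌊(39·169+19)/408⌋ = ⌊6779/408⌋ − ⌊6610/408⌋ = 16 − 16 = 0
n=40: ⌊(41·169+19)/408⌋ − ⌊(40·169+19)/408⌋ = ⌊6948/408⌋ − ⌊6779/408⌋ = 17 − 16 = 1
n=41: ⌊(42·169+19)/408⌋ − ⌊(41·169+19)/408⌋ = ⌊7117/408⌋ − ⌊6948/408⌋ = 17 − 17 = 0
n=42: ⌊(43·169+19)/408⌋ − ⌊(42·169+19)/408⌋ = ⌊7286/408⌋ − ⌊7117/408⌋ = 17 − 17 = 0
n=43: ⌊(44·169+19)/408⌋ − ⌊(43·169+19)/408⌋ = ⌊7455/408⌋ − ⌊7286/408⌋ = 18 − 17 = 1
n=44: ⌊(45·169+19)/408⌋ − ⌊(44·169+19)/408⌋ = ⌊7624/408⌋ − ⌊7455/408⌋ = 18 − 18 = 0
n=45: ⌊(46·169+19)/408⌋ − ⌊(45·169+19)/408⌋ = ⌊7793/408⌋ − ⌊7624/408⌋ = 19 − 18 = 1
n=46: ⌊(47·169+19)/408⌋ − ⌊(46·169+19)/408⌋ = ⌊7962/408⌋ − ⌊7793/408⌋ = 19 − 19 = 0
n=47: ⌊(48·169+19)/408⌋ − ⌊(47·169+19)/408⌋ = ⌊8131/408⌋ − ⌊7962/408⌋ = 19 − 19 = 0
n=48: ⌊(49·169+19)/408⌋ − ⌊(48·169+19)/408⌋ = ⌊8300/408⌋ − ⌊8131/408⌋ = 20 − 19 = 1
n=49: ⌊(50·169+19)/408⌋ − ⌊(49·169+19)/408⌋ = ⌊8469/408⌋ − ⌊8300/408⌋ = 20 − 20 = 0
n=50: ⌊(51·169+19)/408⌋ − ⌊(50·169+19)/408⌋ = ⌊8638/408⌋ − ⌊8469/408⌋ = 21 − 20 = 1
n=51: ⌊(52·169+19)/408⌋ − ⌊(51·169+19)/408⌋ = ⌊8807/408⌋ − ⌊8638/408⌋ = 21 − 21 = 0
n=52: ⌊(53·169+19)/408⌋ − ⌊(52·169+19)/408⌋ = ⌊8976/408⌋ − ⌊8807/408⌋ = 22 − 21 = 1
n=53: ⌊(54·169+19)/408⌋ − ⌊(53·169+19)/408⌋ = ⌊9145/408⌋ − ⌊8976/408⌋ = 22 − 22 = 0
n=54: ⌊(55·169+19)/408⌋ − ⌊(54·169+19)/408⌋ = ⌊9314/408⌋ − ⌊9145/408⌋ = 22 − 22 = 0
n=55: ⌊(56·169+19)/408⌋ − ⌊(55·169+19)/408⌋ = ⌊9483/408⌋ − ⌊9314/408⌋ = 23 − 22 = 1
n=56: ⌊(57·169+19)/408⌋ − ⌊(56·169+19)/408⌋ = ⌊9652/408⌋ − ⌊9483/408⌋ = 23 − 23 = 0
n=57: ⌊(58·169+19)/408⌋ − ⌊(57·169+19)/408⌋ = ⌊9821/408⌋ − ⌊9652/408⌋ = 24 − 23 = 1
n=58: ⌊(59·169+19)/408⌋ − ⌊(58·169+19)/408⌋ = ⌊9990/408⌋ − ⌊9821/408⌋ = 24 − 24 = 0
n=59: ⌊(60·169+19)/408⌋ − ⌊(59·169+19)/408⌋ = ⌊10159/408⌋ − ⌊9990/408⌋ = 24 − 24 = 0
n=60: ⌊(61·169+19)/408⌋ − ⌊(60·169+19)/408⌋ = ⌊10328/408⌋ − ⌊10159/408⌋ = 25 − 24 = 1
n=61: ⌊(62·169+19)/408⌋ − ⌊(61·169+19)/408⌋ = ⌊10497/408⌋ − ⌊10328/408⌋ = 25 − 25 = 0
n=62: ⌊(63·169+19)/408⌋ − ⌊(62·169+19)/408⌋ = ⌊10666/408⌋ − ⌊10497/408⌋ = 26 − 25 = 1
n=63: ⌊(64·169+19)/408⌋ − ⌊(63·169+19)/408⌋ = ⌊10835/408⌋ − ⌊10666/408⌋ = 26 − 26 = 0
n=64: ⌊(65·169+19)/408⌋ − ⌊(64·169+19)/408⌋ = ⌊11004/408⌋ − ⌊10835/408⌋ = 26 − 26 = 0
n=65: ⌊(66·169+19)/408⌋ − ⌊(65·169+19)/408⌋ = ⌊11173/408⌋ − ⌊11004/408⌋ = 27 − 26 = 1
n=66: ⌊(67·169+19)/408⌋ − ⌊(66·169+19)/408⌋ = ⌊11342/408⌋ − ⌊11173/408⌋ = 27 − 27 = 0
n=67: ⌊(68·169+19)/408⌋ − ⌊(67·169+19)/408⌋ = ⌊11511/408⌋ − ⌊11342/408⌋ = 28 − 27 = 1
n=68: ⌊(69·169+19)/408⌋ − ⌊(68·169+19)/408⌋ = ⌊11680/408⌋ − ⌊11511/408⌋ = 28 − 28 = 0
n=69: ⌊(70·169+19)/408⌋ − ⌊(69·169+19)/408⌋ = ⌊11849/408⌋ − ⌊11680/408⌋ = 29 − 28 = 1
n=70: ⌊(71·169+19)/408⌋ − ⌊(70·169+19)/408⌋ = ⌊12018/408⌋ − ⌊11849/408⌋ = 29 − 29 = 0
n=71: ⌊(72·169+19)/408⌋ − ⌊(71·169+19)/408⌋ = ⌊12187/408⌋ − ⌊12018/408⌋ = 29 − 29 = 0
n=72: ⌊(73·169+19)/408⌋ − ⌊(72·169+19)/408⌋ = ⌊12356/408⌋ − ⌊12187/408⌋ = 30 − 29 = 1
n=73: ⌊(74·169+19)/408⌋ − ⌊(73·169+19)/408⌋ = ⌊12525/408⌋ − ⌊12356/408⌋ = 30 − 30 = 0
n=74: ⌊(75·169+19)/408⌋ − ⌊(74·169+19)/408⌋ = ⌊12694/408⌋ − ⌊12525/408⌋ = 31 − 30 = 1
n=75: ⌊(76·169+19)/408⌋ − ⌊(75·169+19)/408⌋ = ⌊12863/408⌋ − ⌊12694/408⌋ = 31 − 31 = 0
n=76: ⌊(77·169+19)/408⌋ − ⌊(76·169+19)/408⌋ = ⌊13032/408⌋ − ⌊12863/408⌋ = 31 − 31 = 0
n=77: ⌊(78·169+19)/408⌋ − ⌊(77·169+19)/408⌋ = ⌊13201/408⌋ − ⌊13032/408⌋ = 32 − 31 = 1
n=78: ⌊(79·169+19)/408⌋ − ⌊(78·169+19)/408⌋ = ⌊13370/408⌋ − ⌊13201/408⌋ = 32 − 32 = 0
n=79: ⌊(80·169+19)/408⌋ − ⌊(79·169+19)/408⌋ = ⌊13539/408⌋ − ⌊13370/408⌋ = 33 − 32 = 1
n=80: ⌊(81·169+19)/408⌋ − ⌊(80·169+19)/408⌋ = ⌊13708/408⌋ − ⌊13539/408⌋ = 33 − 33 = 0
n=81: ⌊(82·169+19)/408⌋ − ⌊(81·169+19)/408⌋ = ⌊13877/408⌋ − ⌊13708/408⌋ = 34 − 33 = 1
n=82: ⌊(83·169+19)/408⌋ − ⌊(82·169+19)/408⌋ = ⌊14046/408⌋ − ⌊13877/408⌋ = 34 − 34 = 0
n=83: ⌊(84·169+19)/408⌋ − ⌊(83·169+19)/408⌋ = ⌊14215/408⌋ − ⌊14046/408⌋ = 34 − 34 = 0
n=84: ⌊(85·169+19)/408⌋ − ⌊(84·169+19)/408⌋ = ⌊14384/408⌋ − ⌊14215/408⌋ = 35 − 34 = 1
n=85: ⌊(86·169+19)/408⌋ − ⌊(85·169+19)/408⌋ = ⌊14553/408⌋ − ⌊14384/408⌋ = 35 − 35 = 0
n=86: ⌊(87·169+19)/408⌋ − ⌊(86·169+19)/408⌋ = ⌊14722/408⌋ − ⌊14553/408⌋ = 36 − 35 = 1
n=87: ⌊(88·169+19)/408⌋ − ⌊(87·169+19)/408⌋ = ⌊14891/408⌋ − ⌊14722/408⌋ = 36 − 36 = 0
n=88: ⌊(89·169+19)/408⌋ − ⌊(88·169+19)/408⌋ = ⌊15060/408⌋ − ⌊14891/408⌋ = 36 − 36 = 0
n=89: ⌊(90·169+19)/408⌋ − ⌊(89·169+19)/408⌋ = ⌊15229/408⌋ − ⌊15060/408⌋ = 37 − 36 = 1
n=90: ⌊(91·169+19)/408⌋ − ⌊(90·169+19)/408⌋ = ⌊15398/408⌋ − ⌊15229/408⌋ = 37 − 37 = 0
n=91: ⌊(92·169+19)/408⌋ − ⌊(91·169+19)/408⌋ = ⌊15567/408⌋ − ⌊15398/408⌋ = 38 − 37 = 1
n=92: ⌊(93·169+19)/408⌋ − ⌊(92·169+19)/408⌋ = ⌊15736/408⌋ − ⌊15567/408⌋ = 38 − 38 = 0
n=93: ⌊(94·169+19)/408⌋ − ⌊(93·169+19)/408⌋ = ⌊15905/408⌋ − ⌊15736/408⌋ = 38 − 38 = 0


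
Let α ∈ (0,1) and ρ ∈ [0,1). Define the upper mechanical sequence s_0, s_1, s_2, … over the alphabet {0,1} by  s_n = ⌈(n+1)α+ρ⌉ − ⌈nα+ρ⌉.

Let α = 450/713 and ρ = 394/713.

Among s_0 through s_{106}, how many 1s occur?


68

#1s = Σ_{n=0}^{106} s_n = Σ_{n=0}^{106} (⌈(n+1)α+ρ⌉ − ⌈nα+ρ⌉)
the sum telescopes: every ⌈nα+ρ⌉ with 0 < n < 107 appears once with + and once with −, leaving ⌈107α+ρ⌉ − ⌈0·α+ρ⌉
107α + ρ = (107·450 + 394) / 713 = 48544/713
ρ = 394/713
⌈48544/713⌉ = 69,  ⌈394/713⌉ = 1
#1s = 69 − 1 = 68


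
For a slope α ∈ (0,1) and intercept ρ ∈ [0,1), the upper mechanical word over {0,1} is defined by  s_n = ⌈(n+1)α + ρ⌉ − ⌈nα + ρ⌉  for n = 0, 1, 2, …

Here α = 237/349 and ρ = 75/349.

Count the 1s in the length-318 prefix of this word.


#1s = Σ_{n=0}^{317} s_n = Σ_{n=0}^{317} (⌈(n+1)α+ρ⌉ − ⌈nα+ρ⌉)
the sum telescopes: every ⌈nα+ρ⌉ with 0 < n < 318 appears once with + and once with −, leaving ⌈318α+ρ⌉ − ⌈0·α+ρ⌉
318α + ρ = (318·237 + 75) / 349 = 75441/349
ρ = 75/349
⌈75441/349⌉ = 217,  ⌈75/349⌉ = 1
#1s = 217 − 1 = 216

216


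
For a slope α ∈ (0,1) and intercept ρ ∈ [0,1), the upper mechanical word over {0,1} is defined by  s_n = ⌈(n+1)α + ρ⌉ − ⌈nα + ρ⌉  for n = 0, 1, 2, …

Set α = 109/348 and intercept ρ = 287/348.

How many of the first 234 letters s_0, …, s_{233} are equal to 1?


#1s = Σ_{n=0}^{233} s_n = Σ_{n=0}^{233} (⌈(n+1)α+ρ⌉ − ⌈nα+ρ⌉)
the sum telescopes: every ⌈nα+ρ⌉ with 0 < n < 234 appears once with + and once with −, leaving ⌈234α+ρ⌉ − ⌈0·α+ρ⌉
234α + ρ = (234·109 + 287) / 348 = 25793/348
ρ = 287/348
⌈25793/348⌉ = 75,  ⌈287/348⌉ = 1
#1s = 75 − 1 = 74

74


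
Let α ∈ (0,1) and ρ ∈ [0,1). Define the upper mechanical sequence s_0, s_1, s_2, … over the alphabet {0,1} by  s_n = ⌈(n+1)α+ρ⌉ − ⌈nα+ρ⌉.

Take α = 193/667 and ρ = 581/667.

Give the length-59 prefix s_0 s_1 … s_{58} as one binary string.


n=0: ⌈(1·193+581)/667⌉ − ⌈(0·193+581)/667⌉ = ⌈774/667⌉ − ⌈581/667⌉ = 2 − 1 = 1
n=1: ⌈(2·193+581)/667⌉ − ⌈(1·193+581)/667⌉ = ⌈967/667⌉ − ⌈774/667⌉ = 2 − 2 = 0
n=2: ⌈(3·193+581)/667⌉ − ⌈(2·193+581)/667⌉ = ⌈1160/667⌉ − ⌈967/667⌉ = 2 − 2 = 0
n=3: ⌈(4·193+581)/667⌉ − ⌈(3·193+581)/667⌉ = ⌈1353/667⌉ − ⌈1160/667⌉ = 3 − 2 = 1
n=4: ⌈(5·193+581)/667⌉ − ⌈(4·193+581)/667⌉ = ⌈1546/667⌉ − ⌈1353/667⌉ = 3 − 3 = 0
n=5: ⌈(6·193+581)/667⌉ − ⌈(5·193+581)/667⌉ = ⌈1739/667⌉ − ⌈1546/667⌉ = 3 − 3 = 0
n=6: ⌈(7·193+581)/667⌉ − ⌈(6·193+581)/667⌉ = ⌈1932/667⌉ − ⌈1739/667⌉ = 3 − 3 = 0
n=7: ⌈(8·193+581)/667⌉ − ⌈(7·193+581)/667⌉ = ⌈2125/667⌉ − ⌈1932/667⌉ = 4 − 3 = 1
n=8: ⌈(9·193+581)/667⌉ − ⌈(8·193+581)/667⌉ = ⌈2318/667⌉ − ⌈2125/667⌉ = 4 − 4 = 0
n=9: ⌈(10·193+581)/667⌉ − ⌈(9·193+581)/667⌉ = ⌈2511/667⌉ − ⌈2318/667⌉ = 4 − 4 = 0
n=10: ⌈(11·193+581)/667⌉ − ⌈(10·193+581)/667⌉ = ⌈2704/667⌉ − ⌈2511/667⌉ = 5 − 4 = 1
n=11: ⌈(12·193+581)/667⌉ − ⌈(11·193+581)/667⌉ = ⌈2897/667⌉ − ⌈2704/667⌉ = 5 − 5 = 0
n=12: ⌈(13·193+581)/667⌉ − ⌈(12·193+581)/667⌉ = ⌈3090/667⌉ − ⌈2897/667⌉ = 5 − 5 = 0
n=13: ⌈(14·193+581)/667⌉ − ⌈(13·193+581)/667⌉ = ⌈3283/667⌉ − ⌈3090/667⌉ = 5 − 5 = 0
n=14: ⌈(15·193+581)/667⌉ − ⌈(14·193+581)/667⌉ = ⌈3476/667⌉ − ⌈3283/667⌉ = 6 − 5 = 1
n=15: ⌈(16·193+581)/667⌉ − ⌈(15·193+581)/667⌉ = ⌈3669/667⌉ − ⌈3476/667⌉ = 6 − 6 = 0
n=16: ⌈(17·193+581)/667⌉ − ⌈(16·193+581)/667⌉ = ⌈3862/667⌉ − ⌈3669/667⌉ = 6 − 6 = 0
n=17: ⌈(18·193+581)/667⌉ − ⌈(17·193+581)/667⌉ = ⌈4055/667⌉ − ⌈3862/667⌉ = 7 − 6 = 1
n=18: ⌈(19·193+581)/667⌉ − ⌈(18·193+581)/667⌉ = ⌈4248/667⌉ − ⌈4055/667⌉ = 7 − 7 = 0
n=19: ⌈(20·193+581)/667⌉ − ⌈(19·193+581)/667⌉ = ⌈4441/667⌉ − ⌈4248/667⌉ = 7 − 7 = 0
n=20: ⌈(21·193+581)/667⌉ − ⌈(20·193+581)/667⌉ = ⌈4634/667⌉ − ⌈4441/667⌉ = 7 − 7 = 0
n=21: ⌈(22·193+581)/667⌉ − ⌈(21·193+581)/667⌉ = ⌈4827/667⌉ − ⌈4634/667⌉ = 8 − 7 = 1
n=22: ⌈(23·193+581)/667⌉ − ⌈(22·193+581)/667⌉ = ⌈5020/667⌉ − ⌈4827/667⌉ = 8 − 8 = 0
n=23: ⌈(24·193+581)/667⌉ − ⌈(23·193+581)/667⌉ = ⌈5213/667⌉ − ⌈5020/667⌉ = 8 − 8 = 0
n=24: ⌈(25·193+581)/667⌉ − ⌈(24·193+581)/667⌉ = ⌈5406/667⌉ − ⌈5213/667⌉ = 9 − 8 = 1
n=25: ⌈(26·193+581)/667⌉ − ⌈(25·193+581)/667⌉ = ⌈5599/667⌉ − ⌈5406/667⌉ = 9 − 9 = 0
n=26: ⌈(27·193+581)/667⌉ − ⌈(26·193+581)/667⌉ = ⌈5792/667⌉ − ⌈5599/667⌉ = 9 − 9 = 0
n=27: ⌈(28·193+581)/667⌉ − ⌈(27·193+581)/667⌉ = ⌈5985/667⌉ − ⌈5792/667⌉ = 9 − 9 = 0
n=28: ⌈(29·193+581)/667⌉ − ⌈(28·193+581)/667⌉ = ⌈6178/667⌉ − ⌈5985/667⌉ = 10 − 9 = 1
n=29: ⌈(30·193+581)/667⌉ − ⌈(29·193+581)/667⌉ = ⌈6371/667⌉ − ⌈6178/667⌉ = 10 − 10 = 0
n=30: ⌈(31·193+581)/667⌉ − ⌈(30·193+581)/667⌉ = ⌈6564/667⌉ − ⌈6371/667⌉ = 10 − 10 = 0
n=31: ⌈(32·193+581)/667⌉ − ⌈(31·193+581)/667⌉ = ⌈6757/667⌉ − ⌈6564/667⌉ = 11 − 10 = 1
n=32: ⌈(33·193+581)/667⌉ − ⌈(32·193+581)/667⌉ = ⌈6950/667⌉ − ⌈6757/667⌉ = 11 − 11 = 0
n=33: ⌈(34·193+581)/667⌉ − ⌈(33·193+581)/667⌉ = ⌈7143/667⌉ − ⌈6950/667⌉ = 11 − 11 = 0
n=34: ⌈(35·193+581)/667⌉ − ⌈(34·193+581)/667⌉ = ⌈7336/667⌉ − ⌈7143/667⌉ = 11 − 11 = 0
n=35: ⌈(36·193+581)/667⌉ − ⌈(35·193+581)/667⌉ = ⌈7529/667⌉ − ⌈7336/667⌉ = 12 − 11 = 1
n=36: ⌈(37·193+581)/667⌉ − ⌈(36·193+581)/667⌉ = ⌈7722/667⌉ − ⌈7529/667⌉ = 12 − 12 = 0
n=37: ⌈(38·193+581)/667⌉ − ⌈(37·193+581)/667⌉ = ⌈7915/667⌉ − ⌈7722/667⌉ = 12 − 12 = 0
n=38: ⌈(39·193+581)/667⌉ − ⌈(38·193+581)/667⌉ = ⌈8108/667⌉ − ⌈7915/667⌉ = 13 − 12 = 1
n=39: ⌈(40·193+581)/667⌉ − ⌈(39·193+581)/667⌉ = ⌈8301/667⌉ − ⌈8108/667⌉ = 13 − 13 = 0
n=40: ⌈(41·193+581)/667⌉ − ⌈(40·193+581)/667⌉ = ⌈8494/667⌉ − ⌈8301/667⌉ = 13 − 13 = 0
n=41: ⌈(42·193+581)/667⌉ − ⌈(41·193+581)/667⌉ = ⌈8687/667⌉ − ⌈8494/667⌉ = 14 − 13 = 1
n=42: ⌈(43·193+581)/667⌉ − ⌈(42·193+581)/667⌉ = ⌈8880/667⌉ − ⌈8687/667⌉ = 14 − 14 = 0
n=43: ⌈(44·193+581)/667⌉ − ⌈(43·193+581)/667⌉ = ⌈9073/667⌉ − ⌈8880/667⌉ = 14 − 14 = 0
n=44: ⌈(45·193+581)/667⌉ − ⌈(44·193+581)/667⌉ = ⌈9266/667⌉ − ⌈9073/667⌉ = 14 − 14 = 0
n=45: ⌈(46·193+581)/667⌉ − ⌈(45·193+581)/667⌉ = ⌈9459/667⌉ − ⌈9266/667⌉ = 15 − 14 = 1
n=46: ⌈(47·193+581)/667⌉ − ⌈(46·193+581)/667⌉ = ⌈9652/667⌉ − ⌈9459/667⌉ = 15 − 15 = 0
n=47: ⌈(48·193+581)/667⌉ − ⌈(47·193+581)/667⌉ = ⌈9845/667⌉ − ⌈9652/667⌉ = 15 − 15 = 0
n=48: ⌈(49·193+581)/667⌉ − ⌈(48·193+581)/667⌉ = ⌈10038/667⌉ − ⌈9845/667⌉ = 16 − 15 = 1
n=49: ⌈(50·193+581)/667⌉ − ⌈(49·193+581)/667⌉ = ⌈10231/667⌉ − ⌈10038/667⌉ = 16 − 16 = 0
n=50: ⌈(51·193+581)/667⌉ − ⌈(50·193+581)/667⌉ = ⌈10424/667⌉ − ⌈10231/667⌉ = 16 − 16 = 0
n=51: ⌈(52·193+581)/667⌉ − ⌈(51·193+581)/667⌉ = ⌈10617/667⌉ − ⌈10424/667⌉ = 16 − 16 = 0
n=52: ⌈(53·193+581)/667⌉ − ⌈(52·193+581)/667⌉ = ⌈10810/667⌉ − ⌈10617/667⌉ = 17 − 16 = 1
n=53: ⌈(54·193+581)/667⌉ − ⌈(53·193+581)/667⌉ = ⌈11003/667⌉ − ⌈10810/667⌉ = 17 − 17 = 0
n=54: ⌈(55·193+581)/667⌉ − ⌈(54·193+581)/667⌉ = ⌈11196/667⌉ − ⌈11003/667⌉ = 17 − 17 = 0
n=55: ⌈(56·193+581)/667⌉ − ⌈(55·193+581)/667⌉ = ⌈11389/667⌉ − ⌈11196/667⌉ = 18 − 17 = 1
n=56: ⌈(57·193+581)/667⌉ − ⌈(56·193+581)/667⌉ = ⌈11582/667⌉ − ⌈11389/667⌉ = 18 − 18 = 0
n=57: ⌈(58·193+581)/667⌉ − ⌈(57·193+581)/667⌉ = ⌈11775/667⌉ − ⌈11582/667⌉ = 18 − 18 = 0
n=58: ⌈(59·193+581)/667⌉ − ⌈(58·193+581)/667⌉ = ⌈11968/667⌉ − ⌈11775/667⌉ = 18 − 18 = 0

10010001001000100100010010001001000100100100010010001001000


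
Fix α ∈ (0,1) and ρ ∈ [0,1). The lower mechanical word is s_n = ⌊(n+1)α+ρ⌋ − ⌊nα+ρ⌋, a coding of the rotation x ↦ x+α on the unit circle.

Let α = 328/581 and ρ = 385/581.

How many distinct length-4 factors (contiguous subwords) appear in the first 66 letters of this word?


t_n = ⌊(n·328+385)/581⌋ for n = 0 … 66:
  n=0…9: ⌊385/581⌋=0 ⌊713/581⌋=1 ⌊1041/581⌋=1 ⌊1369/581⌋=2 ⌊1697/581⌋=2 ⌊2025/581⌋=3 ⌊2353/581⌋=4 ⌊2681/581⌋=4 ⌊3009/581⌋=5 ⌊3337/581⌋=5
  n=10…19: ⌊3665/581⌋=6 ⌊3993/581⌋=6 ⌊4321/581⌋=7 ⌊4649/581⌋=8 ⌊4977/581⌋=8 ⌊5305/581⌋=9 ⌊5633/581⌋=9 ⌊5961/581⌋=10 ⌊6289/581⌋=10 ⌊6617/581⌋=11
  n=20…29: ⌊6945/581⌋=11 ⌊7273/581⌋=12 ⌊7601/581⌋=13 ⌊7929/581⌋=13 ⌊8257/581⌋=14 ⌊8585/581⌋=14 ⌊8913/581⌋=15 ⌊9241/581⌋=15 ⌊9569/581⌋=16 ⌊9897/581⌋=17
  n=30…39: ⌊10225/581⌋=17 ⌊10553/581⌋=18 ⌊10881/581⌋=18 ⌊11209/581⌋=19 ⌊11537/581⌋=19 ⌊11865/581⌋=20 ⌊12193/581⌋=20 ⌊12521/581⌋=21 ⌊12849/581⌋=22 ⌊13177/581⌋=22
  n=40…49: ⌊13505/581⌋=23 ⌊13833/581⌋=23 ⌊14161/581⌋=24 ⌊14489/581⌋=24 ⌊14817/581⌋=25 ⌊15145/581⌋=26 ⌊15473/581⌋=26 ⌊15801/581⌋=27 ⌊16129/581⌋=27 ⌊16457/581⌋=28
  n=50…59: ⌊16785/581⌋=28 ⌊17113/581⌋=29 ⌊17441/581⌋=30 ⌊17769/581⌋=30 ⌊18097/581⌋=31 ⌊18425/581⌋=31 ⌊18753/581⌋=32 ⌊19081/581⌋=32 ⌊19409/581⌋=33 ⌊19737/581⌋=33
  n=60…66: ⌊20065/581⌋=34 ⌊20393/581⌋=35 ⌊20721/581⌋=35 ⌊21049/581⌋=36 ⌊21377/581⌋=36 ⌊21705/581⌋=37 ⌊22033/581⌋=37
s_n = t_(n+1) − t_n for n = 0 … 65 gives
prefix = 101011010101101010101101010110101010110101011010101101010101101010
slide a length-4 window over [0..3] … [62..65] (63 windows); first occurrence of each distinct factor:
  [  0..  3] 1010
  [  1..  4] 0101
  [  2..  5] 1011
  [  3..  6] 0110
  [  4..  7] 1101
  (the other 58 windows repeat one of these)
distinct factors: {0101, 0110, 1010, 1011, 1101}
count = 5  (Sturmian bound for length 4 is 5)

5


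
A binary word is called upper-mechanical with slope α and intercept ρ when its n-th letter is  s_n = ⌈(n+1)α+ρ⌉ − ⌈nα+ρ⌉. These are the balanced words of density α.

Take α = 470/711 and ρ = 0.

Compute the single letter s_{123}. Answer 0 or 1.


0

(n+1)α + ρ = (124·470) / 711 = 58280/711
nα + ρ     = (123·470) / 711 = 57810/711
⌈58280/711⌉ = 82,  ⌈57810/711⌉ = 82
s_{123} = 82 − 82 = 0


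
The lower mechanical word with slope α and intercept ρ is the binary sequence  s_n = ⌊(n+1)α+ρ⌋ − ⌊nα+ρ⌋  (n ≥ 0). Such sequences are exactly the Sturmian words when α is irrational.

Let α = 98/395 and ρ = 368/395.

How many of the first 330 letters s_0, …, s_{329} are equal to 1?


#1s = Σ_{n=0}^{329} s_n = Σ_{n=0}^{329} (⌊(n+1)α+ρ⌋ − ⌊nα+ρ⌋)
the sum telescopes: every ⌊nα+ρ⌋ with 0 < n < 330 appears once with + and once with −, leaving ⌊330α+ρ⌋ − ⌊0·α+ρ⌋
330α + ρ = (330·98 + 368) / 395 = 32708/395
ρ = 368/395
⌊32708/395⌋ = 82,  ⌊368/395⌋ = 0
#1s = 82 − 0 = 82

82


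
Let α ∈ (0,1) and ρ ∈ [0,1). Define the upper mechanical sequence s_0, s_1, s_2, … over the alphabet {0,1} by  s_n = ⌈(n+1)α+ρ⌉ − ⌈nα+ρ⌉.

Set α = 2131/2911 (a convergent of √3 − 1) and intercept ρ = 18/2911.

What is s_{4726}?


1

(n+1)α + ρ = (4727·2131 + 18) / 2911 = 10073255/2911
nα + ρ     = (4726·2131 + 18) / 2911 = 10071124/2911
⌈10073255/2911⌉ = 3461,  ⌈10071124/2911⌉ = 3460
s_{4726} = 3461 − 3460 = 1


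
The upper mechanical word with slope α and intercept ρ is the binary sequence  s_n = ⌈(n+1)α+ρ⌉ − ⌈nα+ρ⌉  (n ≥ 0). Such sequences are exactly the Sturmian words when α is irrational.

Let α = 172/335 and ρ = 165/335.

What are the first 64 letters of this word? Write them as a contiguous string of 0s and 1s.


1010101010101010101010101010101010101101010101010101010101010101

n=0: ⌈(1·172+165)/335⌉ − ⌈(0·172+165)/335⌉ = ⌈337/335⌉ − ⌈165/335⌉ = 2 − 1 = 1
n=1: ⌈(2·172+165)/335⌉ − ⌈(1·172+165)/335⌉ = ⌈509/335⌉ − ⌈337/335⌉ = 2 − 2 = 0
n=2: ⌈(3·172+165)/335⌉ − ⌈(2·172+165)/335⌉ = ⌈681/335⌉ − ⌈509/335⌉ = 3 − 2 = 1
n=3: ⌈(4·172+165)/335⌉ − ⌈(3·172+165)/335⌉ = ⌈853/335⌉ − ⌈681/335⌉ = 3 − 3 = 0
n=4: ⌈(5·172+165)/335⌉ − ⌈(4·172+165)/335⌉ = ⌈1025/335⌉ − ⌈853/335⌉ = 4 − 3 = 1
n=5: ⌈(6·172+165)/335⌉ − ⌈(5·172+165)/335⌉ = ⌈1197/335⌉ − ⌈1025/335⌉ = 4 − 4 = 0
n=6: ⌈(7·172+165)/335⌉ − ⌈(6·172+165)/335⌉ = ⌈1369/335⌉ − ⌈1197/335⌉ = 5 − 4 = 1
n=7: ⌈(8·172+165)/335⌉ − ⌈(7·172+165)/335⌉ = ⌈1541/335⌉ − ⌈1369/335⌉ = 5 − 5 = 0
n=8: ⌈(9·172+165)/335⌉ − ⌈(8·172+165)/335⌉ = ⌈1713/335⌉ − ⌈1541/335⌉ = 6 − 5 = 1
n=9: ⌈(10·172+165)/335⌉ − ⌈(9·172+165)/335⌉ = ⌈1885/335⌉ − ⌈1713/335⌉ = 6 − 6 = 0
n=10: ⌈(11·172+165)/335⌉ − ⌈(10·172+165)/335⌉ = ⌈2057/335⌉ − ⌈1885/335⌉ = 7 − 6 = 1
n=11: ⌈(12·172+165)/335⌉ − ⌈(11·172+165)/335⌉ = ⌈2229/335⌉ − ⌈2057/335⌉ = 7 − 7 = 0
n=12: ⌈(13·172+165)/335⌉ − ⌈(12·172+165)/335⌉ = ⌈2401/335⌉ − ⌈2229/335⌉ = 8 − 7 = 1
n=13: ⌈(14·172+165)/335⌉ − ⌈(13·172+165)/335⌉ = ⌈2573/335⌉ − ⌈2401/335⌉ = 8 − 8 = 0
n=14: ⌈(15·172+165)/335⌉ − ⌈(14·172+165)/335⌉ = ⌈2745/335⌉ − ⌈2573/335⌉ = 9 − 8 = 1
n=15: ⌈(16·172+165)/335⌉ − ⌈(15·172+165)/335⌉ = ⌈2917/335⌉ − ⌈2745/335⌉ = 9 − 9 = 0
n=16: ⌈(17·172+165)/335⌉ − ⌈(16·172+165)/335⌉ = ⌈3089/335⌉ − ⌈2917/335⌉ = 10 − 9 = 1
n=17: ⌈(18·172+165)/335⌉ − ⌈(17·172+165)/335⌉ = ⌈3261/335⌉ − ⌈3089/335⌉ = 10 − 10 = 0
n=18: ⌈(19·172+165)/335⌉ − ⌈(18·172+165)/335⌉ = ⌈3433/335⌉ − ⌈3261/335⌉ = 11 − 10 = 1
n=19: ⌈(20·172+165)/335⌉ − ⌈(19·172+165)/335⌉ = ⌈3605/335⌉ − ⌈3433/335⌉ = 11 − 11 = 0
n=20: ⌈(21·172+165)/335⌉ − ⌈(20·172+165)/335⌉ = ⌈3777/335⌉ − ⌈3605/335⌉ = 12 − 11 = 1
n=21: ⌈(22·172+165)/335⌉ − ⌈(21·172+165)/335⌉ = ⌈3949/335⌉ − ⌈3777/335⌉ = 12 − 12 = 0
n=22: ⌈(23·172+165)/335⌉ − ⌈(22·172+165)/335⌉ = ⌈4121/335⌉ − ⌈3949/335⌉ = 13 − 12 = 1
n=23: ⌈(24·172+165)/335⌉ − ⌈(23·172+165)/335⌉ = ⌈4293/335⌉ − ⌈4121/335⌉ = 13 − 13 = 0
n=24: ⌈(25·172+165)/335⌉ − ⌈(24·172+165)/335⌉ = ⌈4465/335⌉ − ⌈4293/335⌉ = 14 − 13 = 1
n=25: ⌈(26·172+165)/335⌉ − ⌈(25·172+165)/335⌉ = ⌈4637/335⌉ − ⌈4465/335⌉ = 14 − 14 = 0
n=26: ⌈(27·172+165)/335⌉ − ⌈(26·172+165)/335⌉ = ⌈4809/335⌉ − ⌈4637/335⌉ = 15 − 14 = 1
n=27: ⌈(28·172+165)/335⌉ − ⌈(27·172+165)/335⌉ = ⌈4981/335⌉ − ⌈4809/335⌉ = 15 − 15 = 0
n=28: ⌈(29·172+165)/335⌉ − ⌈(28·172+165)/335⌉ = ⌈5153/335⌉ − ⌈4981/335⌉ = 16 − 15 = 1
n=29: ⌈(30·172+165)/335⌉ − ⌈(29·172+165)/335⌉ = ⌈5325/335⌉ − ⌈5153/335⌉ = 16 − 16 = 0
n=30: ⌈(31·172+165)/335⌉ − ⌈(30·172+165)/335⌉ = ⌈5497/335⌉ − ⌈5325/335⌉ = 17 − 16 = 1
n=31: ⌈(32·172+165)/335⌉ − ⌈(31·172+165)/335⌉ = ⌈5669/335⌉ − ⌈5497/335⌉ = 17 − 17 = 0
n=32: ⌈(33·172+165)/335⌉ − ⌈(32·172+165)/335⌉ = ⌈5841/335⌉ − ⌈5669/335⌉ = 18 − 17 = 1
n=33: ⌈(34·172+165)/335⌉ − ⌈(33·172+165)/335⌉ = ⌈6013/335⌉ − ⌈5841/335⌉ = 18 − 18 = 0
n=34: ⌈(35·172+165)/335⌉ − ⌈(34·172+165)/335⌉ = ⌈6185/335⌉ − ⌈6013/335⌉ = 19 − 18 = 1
n=35: ⌈(36·172+165)/335⌉ − ⌈(35·172+165)/335⌉ = ⌈6357/335⌉ − ⌈6185/335⌉ = 19 − 19 = 0
n=36: ⌈(37·172+165)/335⌉ − ⌈(36·172+165)/335⌉ = ⌈6529/335⌉ − ⌈6357/335⌉ = 20 − 19 = 1
n=37: ⌈(38·172+165)/335⌉ − ⌈(37·172+165)/335⌉ = ⌈6701/335⌉ − ⌈6529/335⌉ = 21 − 20 = 1
n=38: ⌈(39·172+165)/335⌉ − ⌈(38·172+165)/335⌉ = ⌈6873/335⌉ − ⌈6701/335⌉ = 21 − 21 = 0
n=39: ⌈(40·172+165)/335⌉ − ⌈(39·172+165)/335⌉ = ⌈7045/335⌉ − ⌈6873/335⌉ = 22 − 21 = 1
n=40: ⌈(41·172+165)/335⌉ − ⌈(40·172+165)/335⌉ = ⌈7217/335⌉ − ⌈7045/335⌉ = 22 − 22 = 0
n=41: ⌈(42·172+165)/335⌉ − ⌈(41·172+165)/335⌉ = ⌈7389/335⌉ − ⌈7217/335⌉ = 23 − 22 = 1
n=42: ⌈(43·172+165)/335⌉ − ⌈(42·172+165)/335⌉ = ⌈7561/335⌉ − ⌈7389/335⌉ = 23 − 23 = 0
n=43: ⌈(44·172+165)/335⌉ − ⌈(43·172+165)/335⌉ = ⌈7733/335⌉ − ⌈7561/335⌉ = 24 − 23 = 1
n=44: ⌈(45·172+165)/335⌉ − ⌈(44·172+165)/335⌉ = ⌈7905/335⌉ − ⌈7733/335⌉ = 24 − 24 = 0
n=45: ⌈(46·172+165)/335⌉ − ⌈(45·172+165)/335⌉ = ⌈8077/335⌉ − ⌈7905/335⌉ = 25 − 24 = 1
n=46: ⌈(47·172+165)/335⌉ − ⌈(46·172+165)/335⌉ = ⌈8249/335⌉ − ⌈8077/335⌉ = 25 − 25 = 0
n=47: ⌈(48·172+165)/335⌉ − ⌈(47·172+165)/335⌉ = ⌈8421/335⌉ − ⌈8249/335⌉ = 26 − 25 = 1
n=48: ⌈(49·172+165)/335⌉ − ⌈(48·172+165)/335⌉ = ⌈8593/335⌉ − ⌈8421/335⌉ = 26 − 26 = 0
n=49: ⌈(50·172+165)/335⌉ − ⌈(49·172+165)/335⌉ = ⌈8765/335⌉ − ⌈8593/335⌉ = 27 − 26 = 1
n=50: ⌈(51·172+165)/335⌉ − ⌈(50·172+165)/335⌉ = ⌈8937/335⌉ − ⌈8765/335⌉ = 27 − 27 = 0
n=51: ⌈(52·172+165)/335⌉ − ⌈(51·172+165)/335⌉ = ⌈9109/335⌉ − ⌈8937/335⌉ = 28 − 27 = 1
n=52: ⌈(53·172+165)/335⌉ − ⌈(52·172+165)/335⌉ = ⌈9281/335⌉ − ⌈9109/335⌉ = 28 − 28 = 0
n=53: ⌈(54·172+165)/335⌉ − ⌈(53·172+165)/335⌉ = ⌈9453/335⌉ − ⌈9281/335⌉ = 29 − 28 = 1
n=54: ⌈(55·172+165)/335⌉ − ⌈(54·172+165)/335⌉ = ⌈9625/335⌉ − ⌈9453/335⌉ = 29 − 29 = 0
n=55: ⌈(56·172+165)/335⌉ − ⌈(55·172+165)/335⌉ = ⌈9797/335⌉ − ⌈9625/335⌉ = 30 − 29 = 1
n=56: ⌈(57·172+165)/335⌉ − ⌈(56·172+165)/335⌉ = ⌈9969/335⌉ − ⌈9797/335⌉ = 30 − 30 = 0
n=57: ⌈(58·172+165)/335⌉ − ⌈(57·172+165)/335⌉ = ⌈10141/335⌉ − ⌈9969/335⌉ = 31 − 30 = 1
n=58: ⌈(59·172+165)/335⌉ − ⌈(58·172+165)/335⌉ = ⌈10313/335⌉ − ⌈10141/335⌉ = 31 − 31 = 0
n=59: ⌈(60·172+165)/335⌉ − ⌈(59·172+165)/335⌉ = ⌈10485/335⌉ − ⌈10313/335⌉ = 32 − 31 = 1
n=60: ⌈(61·172+165)/335⌉ − ⌈(60·172+165)/335⌉ = ⌈10657/335⌉ − ⌈10485/335⌉ = 32 − 32 = 0
n=61: ⌈(62·172+165)/335⌉ − ⌈(61·172+165)/335⌉ = ⌈10829/335⌉ − ⌈10657/335⌉ = 33 − 32 = 1
n=62: ⌈(63·172+165)/335⌉ − ⌈(62·172+165)/335⌉ = ⌈11001/335⌉ − ⌈10829/335⌉ = 33 − 33 = 0
n=63: ⌈(64·172+165)/335⌉ − ⌈(63·172+165)/335⌉ = ⌈11173/335⌉ − ⌈11001/335⌉ = 34 − 33 = 1


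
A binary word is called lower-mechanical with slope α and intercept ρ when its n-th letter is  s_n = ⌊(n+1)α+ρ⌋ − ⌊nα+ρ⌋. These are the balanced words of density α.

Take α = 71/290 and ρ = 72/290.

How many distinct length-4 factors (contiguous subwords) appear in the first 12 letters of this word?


4

t_n = ⌊(n·71+72)/290⌋ for n = 0 … 12:
  n=0…9: ⌊72/290⌋=0 ⌊143/290⌋=0 ⌊214/290⌋=0 ⌊285/290⌋=0 ⌊356/290⌋=1 ⌊427/290⌋=1 ⌊498/290⌋=1 ⌊569/290⌋=1 ⌊640/290⌋=2 ⌊711/290⌋=2
  n=10…12: ⌊782/290⌋=2 ⌊853/290⌋=2 ⌊924/290⌋=3
s_n = t_(n+1) − t_n for n = 0 … 11 gives
prefix = 000100010001
slide a length-4 window over [0..3] … [8..11] (9 windows); first occurrence of each distinct factor:
  [  0..  3] 0001
  [  1..  4] 0010
  [  2..  5] 0100
  [  3..  6] 1000
  (the other 5 windows repeat one of these)
distinct factors: {0001, 0010, 0100, 1000}
count = 4  (Sturmian bound for length 4 is 5)


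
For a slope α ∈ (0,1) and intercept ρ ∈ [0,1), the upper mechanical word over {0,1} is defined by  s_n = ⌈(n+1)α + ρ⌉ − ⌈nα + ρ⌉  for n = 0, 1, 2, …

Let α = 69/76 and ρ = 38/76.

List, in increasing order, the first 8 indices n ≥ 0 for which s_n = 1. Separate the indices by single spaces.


0 1 2 3 4 6 7 8

n=0: ⌈107/76⌉−⌈38/76⌉ = 2−1 = 1  ← one
n=1: ⌈176/76⌉−⌈107/76⌉ = 3−2 = 1  ← one
n=2: ⌈245/76⌉−⌈176/76⌉ = 4−3 = 1  ← one
n=3: ⌈314/76⌉−⌈245/76⌉ = 5−4 = 1  ← one
n=4: ⌈383/76⌉−⌈314/76⌉ = 6−5 = 1  ← one
n=5: ⌈452/76⌉−⌈383/76⌉ = 6−6 = 0
n=6: ⌈521/76⌉−⌈452/76⌉ = 7−6 = 1  ← one
n=7: ⌈590/76⌉−⌈521/76⌉ = 8−7 = 1  ← one
n=8: ⌈659/76⌉−⌈590/76⌉ = 9−8 = 1  ← one
positions of the first 8 ones: 0 1 2 3 4 6 7 8


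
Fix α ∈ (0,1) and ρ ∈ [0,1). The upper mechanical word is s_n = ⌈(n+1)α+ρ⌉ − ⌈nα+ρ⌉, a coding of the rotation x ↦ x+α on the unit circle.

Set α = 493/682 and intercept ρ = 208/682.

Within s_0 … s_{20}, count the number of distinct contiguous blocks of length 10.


t_n = ⌈(n·493+208)/682⌉ for n = 0 … 21:
  n=0…9: ⌈208/682⌉=1 ⌈701/682⌉=2 ⌈1194/682⌉=2 ⌈1687/682⌉=3 ⌈2180/682⌉=4 ⌈2673/682⌉=4 ⌈3166/682⌉=5 ⌈3659/682⌉=6 ⌈4152/682⌉=7 ⌈4645/682⌉=7
  n=10…19: ⌈5138/682⌉=8 ⌈5631/682⌉=9 ⌈6124/682⌉=9 ⌈6617/682⌉=10 ⌈7110/682⌉=11 ⌈7603/682⌉=12 ⌈8096/682⌉=12 ⌈8589/682⌉=13 ⌈9082/682⌉=14 ⌈9575/682⌉=15
  n=20…21: ⌈10068/682⌉=15 ⌈10561/682⌉=16
s_n = t_(n+1) − t_n for n = 0 … 20 gives
prefix = 101101110110111011101
slide a length-10 window over [0..9] … [11..20] (12 windows); first occurrence of each distinct factor:
  [  0..  9] 1011011101
  [  1.. 10] 0110111011
  [  2.. 11] 1101110110
  [  3.. 12] 1011101101
  [  4.. 13] 0111011011
  [  5.. 14] 1110110111
  [  6.. 15] 1101101110
  [  9.. 18] 1101110111
  [ 10.. 19] 1011101110
  [ 11.. 20] 0111011101
  (the other 2 windows repeat one of these)
distinct factors: {0110111011, 0111011011, 0111011101, 1011011101, 1011101101, 1011101110, 1101101110, 1101110110, 1101110111, 1110110111}
count = 10  (Sturmian bound for length 10 is 11)

10


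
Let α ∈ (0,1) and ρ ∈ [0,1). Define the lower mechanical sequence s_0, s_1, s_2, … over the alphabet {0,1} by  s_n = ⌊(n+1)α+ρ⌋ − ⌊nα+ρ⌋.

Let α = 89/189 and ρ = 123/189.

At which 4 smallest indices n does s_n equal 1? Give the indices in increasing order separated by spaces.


0 2 4 7

n=0: ⌊212/189⌋−⌊123/189⌋ = 1−0 = 1  ← one
n=1: ⌊301/189⌋−⌊212/189⌋ = 1−1 = 0
n=2: ⌊390/189⌋−⌊301/189⌋ = 2−1 = 1  ← one
n=3: ⌊479/189⌋−⌊390/189⌋ = 2−2 = 0
n=4: ⌊568/189⌋−⌊479/189⌋ = 3−2 = 1  ← one
n=5: ⌊657/189⌋−⌊568/189⌋ = 3−3 = 0
n=6: ⌊746/189⌋−⌊657/189⌋ = 3−3 = 0
n=7: ⌊835/189⌋−⌊746/189⌋ = 4−3 = 1  ← one
positions of the first 4 ones: 0 2 4 7


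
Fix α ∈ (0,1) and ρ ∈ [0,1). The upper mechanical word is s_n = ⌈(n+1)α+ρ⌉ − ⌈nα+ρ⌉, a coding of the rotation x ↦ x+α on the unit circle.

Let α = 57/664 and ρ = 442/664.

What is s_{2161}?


(n+1)α + ρ = (2162·57 + 442) / 664 = 123676/664
nα + ρ     = (2161·57 + 442) / 664 = 123619/664
⌈123676/664⌉ = 187,  ⌈123619/664⌉ = 187
s_{2161} = 187 − 187 = 0

0


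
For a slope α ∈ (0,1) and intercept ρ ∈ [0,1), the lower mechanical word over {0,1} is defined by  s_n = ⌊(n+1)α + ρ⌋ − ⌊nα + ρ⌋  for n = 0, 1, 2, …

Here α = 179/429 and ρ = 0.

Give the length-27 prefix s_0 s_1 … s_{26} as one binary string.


001010010101001010010101001

n=0: ⌊(1·179)/429⌋ − ⌊(0·179)/429⌋ = ⌊179/429⌋ − ⌊0/429⌋ = 0 − 0 = 0
n=1: ⌊(2·179)/429⌋ − ⌊(1·179)/429⌋ = ⌊358/429⌋ − ⌊179/429⌋ = 0 − 0 = 0
n=2: ⌊(3·179)/429⌋ − ⌊(2·179)/429⌋ = ⌊537/429⌋ − ⌊358/429⌋ = 1 − 0 = 1
n=3: ⌊(4·179)/429⌋ − ⌊(3·179)/429⌋ = ⌊716/429⌋ − ⌊537/429⌋ = 1 − 1 = 0
n=4: ⌊(5·179)/429⌋ − ⌊(4·179)/429⌋ = ⌊895/429⌋ − ⌊716/429⌋ = 2 − 1 = 1
n=5: ⌊(6·179)/429⌋ − ⌊(5·179)/429⌋ = ⌊1074/429⌋ − ⌊895/429⌋ = 2 − 2 = 0
n=6: ⌊(7·179)/429⌋ − ⌊(6·179)/429⌋ = ⌊1253/429⌋ − ⌊1074/429⌋ = 2 − 2 = 0
n=7: ⌊(8·179)/429⌋ − ⌊(7·179)/429⌋ = ⌊1432/429⌋ − ⌊1253/429⌋ = 3 − 2 = 1
n=8: ⌊(9·179)/429⌋ − ⌊(8·179)/429⌋ = ⌊1611/429⌋ − ⌊1432/429⌋ = 3 − 3 = 0
n=9: ⌊(10·179)/429⌋ − ⌊(9·179)/429⌋ = ⌊1790/429⌋ − ⌊1611/429⌋ = 4 − 3 = 1
n=10: ⌊(11·179)/429⌋ − ⌊(10·179)/429⌋ = ⌊1969/429⌋ − ⌊1790/429⌋ = 4 − 4 = 0
n=11: ⌊(12·179)/429⌋ − ⌊(11·179)/429⌋ = ⌊2148/429⌋ − ⌊1969/429⌋ = 5 − 4 = 1
n=12: ⌊(13·179)/429⌋ − ⌊(12·179)/429⌋ = ⌊2327/429⌋ − ⌊2148/429⌋ = 5 − 5 = 0
n=13: ⌊(14·179)/429⌋ − ⌊(13·179)/429⌋ = ⌊2506/429⌋ − ⌊2327/429⌋ = 5 − 5 = 0
n=14: ⌊(15·179)/429⌋ − ⌊(14·179)/429⌋ = ⌊2685/429⌋ − ⌊2506/429⌋ = 6 − 5 = 1
n=15: ⌊(16·179)/429⌋ − ⌊(15·179)/429⌋ = ⌊2864/429⌋ − ⌊2685/429⌋ = 6 − 6 = 0
n=16: ⌊(17·179)/429⌋ − ⌊(16·179)/429⌋ = ⌊3043/429⌋ − ⌊2864/429⌋ = 7 − 6 = 1
n=17: ⌊(18·179)/429⌋ − ⌊(17·179)/429⌋ = ⌊3222/429⌋ − ⌊3043/429⌋ = 7 − 7 = 0
n=18: ⌊(19·179)/429⌋ − ⌊(18·179)/429⌋ = ⌊3401/429⌋ − ⌊3222/429⌋ = 7 − 7 = 0
n=19: ⌊(20·179)/429⌋ − ⌊(19·179)/429⌋ = ⌊3580/429⌋ − ⌊3401/429⌋ = 8 − 7 = 1
n=20: ⌊(21·179)/429⌋ − ⌊(20·179)/429⌋ = ⌊3759/429⌋ − ⌊3580/429⌋ = 8 − 8 = 0
n=21: ⌊(22·179)/429⌋ − ⌊(21·179)/429⌋ = ⌊3938/429⌋ − ⌊3759/429⌋ = 9 − 8 = 1
n=22: ⌊(23·179)/429⌋ − ⌊(22·179)/429⌋ = ⌊4117/429⌋ − ⌊3938/429⌋ = 9 − 9 = 0
n=23: ⌊(24·179)/429⌋ − ⌊(23·179)/429⌋ = ⌊4296/429⌋ − ⌊4117/429⌋ = 10 − 9 = 1
n=24: ⌊(25·179)/429⌋ − ⌊(24·179)/429⌋ = ⌊4475/429⌋ − ⌊4296/429⌋ = 10 − 10 = 0
n=25: ⌊(26·179)/429⌋ − ⌊(25·179)/429⌋ = ⌊4654/429⌋ − ⌊4475/429⌋ = 10 − 10 = 0
n=26: ⌊(27·179)/429⌋ − ⌊(26·179)/429⌋ = ⌊4833/429⌋ − ⌊4654/429⌋ = 11 − 10 = 1


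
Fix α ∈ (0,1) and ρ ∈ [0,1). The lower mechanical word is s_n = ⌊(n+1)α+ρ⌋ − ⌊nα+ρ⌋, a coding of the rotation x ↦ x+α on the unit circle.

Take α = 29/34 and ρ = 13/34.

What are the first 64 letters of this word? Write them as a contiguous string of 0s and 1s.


1101111110111111011111101111101111110111111011111101111110111110

n=0: ⌊(1·29+13)/34⌋ − ⌊(0·29+13)/34⌋ = ⌊42/34⌋ − ⌊13/34⌋ = 1 − 0 = 1
n=1: ⌊(2·29+13)/34⌋ − ⌊(1·29+13)/34⌋ = ⌊71/34⌋ − ⌊42/34⌋ = 2 − 1 = 1
n=2: ⌊(3·29+13)/34⌋ − ⌊(2·29+13)/34⌋ = ⌊100/34⌋ − ⌊71/34⌋ = 2 − 2 = 0
n=3: ⌊(4·29+13)/34⌋ − ⌊(3·29+13)/34⌋ = ⌊129/34⌋ − ⌊100/34⌋ = 3 − 2 = 1
n=4: ⌊(5·29+13)/34⌋ − ⌊(4·29+13)/34⌋ = ⌊158/34⌋ − ⌊129/34⌋ = 4 − 3 = 1
n=5: ⌊(6·29+13)/34⌋ − ⌊(5·29+13)/34⌋ = ⌊187/34⌋ − ⌊158/34⌋ = 5 − 4 = 1
n=6: ⌊(7·29+13)/34⌋ − ⌊(6·29+13)/34⌋ = ⌊216/34⌋ − ⌊187/34⌋ = 6 − 5 = 1
n=7: ⌊(8·29+13)/34⌋ − ⌊(7·29+13)/34⌋ = ⌊245/34⌋ − ⌊216/34⌋ = 7 − 6 = 1
n=8: ⌊(9·29+13)/34⌋ − ⌊(8·29+13)/34⌋ = ⌊274/34⌋ − ⌊245/34⌋ = 8 − 7 = 1
n=9: ⌊(10·29+13)/34⌋ − ⌊(9·29+13)/34⌋ = ⌊303/34⌋ − ⌊274/34⌋ = 8 − 8 = 0
n=10: ⌊(11·29+13)/34⌋ − ⌊(10·29+13)/34⌋ = ⌊332/34⌋ − ⌊303/34⌋ = 9 − 8 = 1
n=11: ⌊(12·29+13)/34⌋ − ⌊(11·29+13)/34⌋ = ⌊361/34⌋ − ⌊332/34⌋ = 10 − 9 = 1
n=12: ⌊(13·29+13)/34⌋ − ⌊(12·29+13)/34⌋ = ⌊390/34⌋ − ⌊361/34⌋ = 11 − 10 = 1
n=13: ⌊(14·29+13)/34⌋ − ⌊(13·29+13)/34⌋ = ⌊419/34⌋ − ⌊390/34⌋ = 12 − 11 = 1
n=14: ⌊(15·29+13)/34⌋ − ⌊(14·29+13)/34⌋ = ⌊448/34⌋ − ⌊419/34⌋ = 13 − 12 = 1
n=15: ⌊(16·29+13)/34⌋ − ⌊(15·29+13)/34⌋ = ⌊477/34⌋ − ⌊448/34⌋ = 14 − 13 = 1
n=16: ⌊(17·29+13)/34⌋ − ⌊(16·29+13)/34⌋ = ⌊506/34⌋ − ⌊477/34⌋ = 14 − 14 = 0
n=17: ⌊(18·29+13)/34⌋ − ⌊(17·29+13)/34⌋ = ⌊535/34⌋ − ⌊506/34⌋ = 15 − 14 = 1
n=18: ⌊(19·29+13)/34⌋ − ⌊(18·29+13)/34⌋ = ⌊564/34⌋ − ⌊535/34⌋ = 16 − 15 = 1
n=19: ⌊(20·29+13)/34⌋ − ⌊(19·29+13)/34⌋ = ⌊593/34⌋ − ⌊564/34⌋ = 17 − 16 = 1
n=20: ⌊(21·29+13)/34⌋ − ⌊(20·29+13)/34⌋ = ⌊622/34⌋ − ⌊593/34⌋ = 18 − 17 = 1
n=21: ⌊(22·29+13)/34⌋ − ⌊(21·29+13)/34⌋ = ⌊651/34⌋ − ⌊622/34⌋ = 19 − 18 = 1
n=22: ⌊(23·29+13)/34⌋ − ⌊(22·29+13)/34⌋ = ⌊680/34⌋ − ⌊651/34⌋ = 20 − 19 = 1
n=23: ⌊(24·29+13)/34⌋ − ⌊(23·29+13)/34⌋ = ⌊709/34⌋ − ⌊680/34⌋ = 20 − 20 = 0
n=24: ⌊(25·29+13)/34⌋ − ⌊(24·29+13)/34⌋ = ⌊738/34⌋ − ⌊709/34⌋ = 21 − 20 = 1
n=25: ⌊(26·29+13)/34⌋ − ⌊(25·29+13)/34⌋ = ⌊767/34⌋ − ⌊738/34⌋ = 22 − 21 = 1
n=26: ⌊(27·29+13)/34⌋ − ⌊(26·29+13)/34⌋ = ⌊796/34⌋ − ⌊767/34⌋ = 23 − 22 = 1
n=27: ⌊(28·29+13)/34⌋ − ⌊(27·29+13)/34⌋ = ⌊825/34⌋ − ⌊796/34⌋ = 24 − 23 = 1
n=28: ⌊(29·29+13)/34⌋ − ⌊(28·29+13)/34⌋ = ⌊854/34⌋ − ⌊825/34⌋ = 25 − 24 = 1
n=29: ⌊(30·29+13)/34⌋ − ⌊(29·29+13)/34⌋ = ⌊883/34⌋ − ⌊854/34⌋ = 25 − 25 = 0
n=30: ⌊(31·29+13)/34⌋ − ⌊(30·29+13)/34⌋ = ⌊912/34⌋ − ⌊883/34⌋ = 26 − 25 = 1
n=31: ⌊(32·29+13)/34⌋ − ⌊(31·29+13)/34⌋ = ⌊941/34⌋ − ⌊912/34⌋ = 27 − 26 = 1
n=32: ⌊(33·29+13)/34⌋ − ⌊(32·29+13)/34⌋ = ⌊970/34⌋ − ⌊941/34⌋ = 28 − 27 = 1
n=33: ⌊(34·29+13)/34⌋ − ⌊(33·29+13)/34⌋ = ⌊999/34⌋ − ⌊970/34⌋ = 29 − 28 = 1
n=34: ⌊(35·29+13)/34⌋ − ⌊(34·29+13)/34⌋ = ⌊1028/34⌋ − ⌊999/34⌋ = 30 − 29 = 1
n=35: ⌊(36·29+13)/34⌋ − ⌊(35·29+13)/34⌋ = ⌊1057/34⌋ − ⌊1028/34⌋ = 31 − 30 = 1
n=36: ⌊(37·29+13)/34⌋ − ⌊(36·29+13)/34⌋ = ⌊1086/34⌋ − ⌊1057/34⌋ = 31 − 31 = 0
n=37: ⌊(38·29+13)/34⌋ − ⌊(37·29+13)/34⌋ = ⌊1115/34⌋ − ⌊1086/34⌋ = 32 − 31 = 1
n=38: ⌊(39·29+13)/34⌋ − ⌊(38·29+13)/34⌋ = ⌊1144/34⌋ − ⌊1115/34⌋ = 33 − 32 = 1
n=39: ⌊(40·29+13)/34⌋ − ⌊(39·29+13)/34⌋ = ⌊1173/34⌋ − ⌊1144/34⌋ = 34 − 33 = 1
n=40: ⌊(41·29+13)/34⌋ − ⌊(40·29+13)/34⌋ = ⌊1202/34⌋ − ⌊1173/34⌋ = 35 − 34 = 1
n=41: ⌊(42·29+13)/34⌋ − ⌊(41·29+13)/34⌋ = ⌊1231/34⌋ − ⌊1202/34⌋ = 36 − 35 = 1
n=42: ⌊(43·29+13)/34⌋ − ⌊(42·29+13)/34⌋ = ⌊1260/34⌋ − ⌊1231/34⌋ = 37 − 36 = 1
n=43: ⌊(44·29+13)/34⌋ − ⌊(43·29+13)/34⌋ = ⌊1289/34⌋ − ⌊1260/34⌋ = 37 − 37 = 0
n=44: ⌊(45·29+13)/34⌋ − ⌊(44·29+13)/34⌋ = ⌊1318/34⌋ − ⌊1289/34⌋ = 38 − 37 = 1
n=45: ⌊(46·29+13)/34⌋ − ⌊(45·29+13)/34⌋ = ⌊1347/34⌋ − ⌊1318/34⌋ = 39 − 38 = 1
n=46: ⌊(47·29+13)/34⌋ − ⌊(46·29+13)/34⌋ = ⌊1376/34⌋ − ⌊1347/34⌋ = 40 − 39 = 1
n=47: ⌊(48·29+13)/34⌋ − ⌊(47·29+13)/34⌋ = ⌊1405/34⌋ − ⌊1376/34⌋ = 41 − 40 = 1
n=48: ⌊(49·29+13)/34⌋ − ⌊(48·29+13)/34⌋ = ⌊1434/34⌋ − ⌊1405/34⌋ = 42 − 41 = 1
n=49: ⌊(50·29+13)/34⌋ − ⌊(49·29+13)/34⌋ = ⌊1463/34⌋ − ⌊1434/34⌋ = 43 − 42 = 1
n=50: ⌊(51·29+13)/34⌋ − ⌊(50·29+13)/34⌋ = ⌊1492/34⌋ − ⌊1463/34⌋ = 43 − 43 = 0
n=51: ⌊(52·29+13)/34⌋ − ⌊(51·29+13)/34⌋ = ⌊1521/34⌋ − ⌊1492/34⌋ = 44 − 43 = 1
n=52: ⌊(53·29+13)/34⌋ − ⌊(52·29+13)/34⌋ = ⌊1550/34⌋ − ⌊1521/34⌋ = 45 − 44 = 1
n=53: ⌊(54·29+13)/34⌋ − ⌊(53·29+13)/34⌋ = ⌊1579/34⌋ − ⌊1550/34⌋ = 46 − 45 = 1
n=54: ⌊(55·29+13)/34⌋ − ⌊(54·29+13)/34⌋ = ⌊1608/34⌋ − ⌊1579/34⌋ = 47 − 46 = 1
n=55: ⌊(56·29+13)/34⌋ − ⌊(55·29+13)/34⌋ = ⌊1637/34⌋ − ⌊1608/34⌋ = 48 − 47 = 1
n=56: ⌊(57·29+13)/34⌋ − ⌊(56·29+13)/34⌋ = ⌊1666/34⌋ − ⌊1637/34⌋ = 49 − 48 = 1
n=57: ⌊(58·29+13)/34⌋ − ⌊(57·29+13)/34⌋ = ⌊1695/34⌋ − ⌊1666/34⌋ = 49 − 49 = 0
n=58: ⌊(59·29+13)/34⌋ − ⌊(58·29+13)/34⌋ = ⌊1724/34⌋ − ⌊1695/34⌋ = 50 − 49 = 1
n=59: ⌊(60·29+13)/34⌋ − ⌊(59·29+13)/34⌋ = ⌊1753/34⌋ − ⌊1724/34⌋ = 51 − 50 = 1
n=60: ⌊(61·29+13)/34⌋ − ⌊(60·29+13)/34⌋ = ⌊1782/34⌋ − ⌊1753/34⌋ = 52 − 51 = 1
n=61: ⌊(62·29+13)/34⌋ − ⌊(61·29+13)/34⌋ = ⌊1811/34⌋ − ⌊1782/34⌋ = 53 − 52 = 1
n=62: ⌊(63·29+13)/34⌋ − ⌊(62·29+13)/34⌋ = ⌊1840/34⌋ − ⌊1811/34⌋ = 54 − 53 = 1
n=63: ⌊(64·29+13)/34⌋ − ⌊(63·29+13)/34⌋ = ⌊1869/34⌋ − ⌊1840/34⌋ = 54 − 54 = 0
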